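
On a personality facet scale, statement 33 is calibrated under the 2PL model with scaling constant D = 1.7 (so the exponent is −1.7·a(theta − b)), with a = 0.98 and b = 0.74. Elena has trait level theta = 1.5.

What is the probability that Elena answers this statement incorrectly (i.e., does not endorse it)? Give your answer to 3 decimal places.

P(theta) = 1 / (1 + exp(−D·a(theta − b)))
Exponent: 1.7 × 0.98 × (1.5 − 0.74) = 1.2662
1/(1 + e^{-1.2662}) = 0.7801
P = 0.7801
P(incorrect) = 1 − 0.7801 = 0.2199

0.220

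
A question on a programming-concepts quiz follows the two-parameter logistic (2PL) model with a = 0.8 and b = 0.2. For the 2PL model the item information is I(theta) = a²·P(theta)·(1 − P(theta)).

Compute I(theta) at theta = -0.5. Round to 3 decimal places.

P = 1/(1+e^{0.5600}) = 0.3635
P(1−P) = 0.3635 × 0.6365 = 0.2314
I = a² × P(1−P) = 0.8² × 0.2314 = 0.14808

0.148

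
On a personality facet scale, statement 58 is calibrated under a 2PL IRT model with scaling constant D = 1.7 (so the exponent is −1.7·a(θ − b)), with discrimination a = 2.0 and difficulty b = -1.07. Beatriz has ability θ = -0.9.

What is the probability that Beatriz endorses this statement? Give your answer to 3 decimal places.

0.641

P(θ) = 1 / (1 + exp(−D·a(θ − b)))
Exponent: 1.7 × 2.0 × (-0.9 − (-1.07)) = 0.5780
1/(1 + e^{-0.5780}) = 0.6406
P = 0.6406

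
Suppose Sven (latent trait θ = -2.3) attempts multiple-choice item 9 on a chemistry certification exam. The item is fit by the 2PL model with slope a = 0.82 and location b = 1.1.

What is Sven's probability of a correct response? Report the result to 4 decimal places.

0.0580

P(θ) = 1 / (1 + exp(−a(θ − b)))
Exponent: 0.82 × (-2.3 − 1.1) = -2.7880
1/(1 + e^{2.7880}) = 0.0580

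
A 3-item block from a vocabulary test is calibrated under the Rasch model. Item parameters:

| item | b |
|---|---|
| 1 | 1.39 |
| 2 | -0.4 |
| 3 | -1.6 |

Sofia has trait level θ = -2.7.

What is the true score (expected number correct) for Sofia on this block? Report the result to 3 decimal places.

P(θ) = 1 / (1 + exp(−(θ − b)))
P_1 = 1/(1+e^{4.0900}) = 0.0165
P_2 = 1/(1+e^{2.3000}) = 0.0911
P_3 = 1/(1+e^{1.1000}) = 0.2497
E[score] = 0.0165 + 0.0911 + 0.2497 = 0.3573

0.357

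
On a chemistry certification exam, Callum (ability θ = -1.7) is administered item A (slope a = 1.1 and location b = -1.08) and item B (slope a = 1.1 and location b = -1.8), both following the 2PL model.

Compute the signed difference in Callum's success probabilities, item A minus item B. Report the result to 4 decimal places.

-0.1917

P(θ) = 1 / (1 + exp(−a(θ − b)))
P_A = 0.3358
P_B = 0.5275
P_A − P_B = -0.1917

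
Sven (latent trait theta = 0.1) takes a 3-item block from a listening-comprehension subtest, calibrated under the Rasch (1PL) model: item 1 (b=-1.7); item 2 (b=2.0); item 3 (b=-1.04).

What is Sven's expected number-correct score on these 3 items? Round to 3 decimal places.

P(theta) = 1 / (1 + exp(−(theta − b)))
P_1 = 1/(1+e^{-1.8000}) = 0.8581
P_2 = 1/(1+e^{1.9000}) = 0.1301
P_3 = 1/(1+e^{-1.1400}) = 0.7577
E[score] = 0.8581 + 0.1301 + 0.7577 = 1.7459

1.746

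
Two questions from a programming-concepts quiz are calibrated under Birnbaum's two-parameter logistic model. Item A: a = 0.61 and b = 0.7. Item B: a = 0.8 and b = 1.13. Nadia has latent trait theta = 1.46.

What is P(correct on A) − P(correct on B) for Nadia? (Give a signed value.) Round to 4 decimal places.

P(theta) = 1 / (1 + exp(−a(theta − b)))
P_A = 0.6139
P_B = 0.5656
P_A − P_B = 0.0482

0.0482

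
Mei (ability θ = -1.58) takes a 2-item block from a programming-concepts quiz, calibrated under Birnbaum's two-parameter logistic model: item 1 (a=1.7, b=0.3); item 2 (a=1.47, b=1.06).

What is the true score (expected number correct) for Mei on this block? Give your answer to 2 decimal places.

P(θ) = 1 / (1 + exp(−a(θ − b)))
P_1 = 1/(1+e^{3.1960}) = 0.0393
P_2 = 1/(1+e^{3.8808}) = 0.0202
E[score] = 0.0393 + 0.0202 = 0.0595

0.06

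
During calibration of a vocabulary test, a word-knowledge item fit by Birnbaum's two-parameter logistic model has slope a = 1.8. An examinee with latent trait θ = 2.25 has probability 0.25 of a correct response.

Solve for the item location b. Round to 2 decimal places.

2.86

P(θ) = 1 / (1 + exp(−a(θ − b)))
logit(0.25) = ln(0.25/0.75) = -1.0986
b = θ − logit/(a) = 2.25 − (-1.0986)/1.8000 = 2.8603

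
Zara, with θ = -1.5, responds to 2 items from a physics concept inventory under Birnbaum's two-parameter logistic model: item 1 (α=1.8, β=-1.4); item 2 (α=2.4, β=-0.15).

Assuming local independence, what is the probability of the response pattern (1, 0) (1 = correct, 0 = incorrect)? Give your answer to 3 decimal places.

P(θ) = 1 / (1 + exp(−α(θ − β)))
P_1 = 1/(1+e^{0.1800}) = 0.4551
P_2 = 1/(1+e^{3.2400}) = 0.0377
L = P_1 × (1−P_2) = 0.4551 × 0.9623 = 0.43797

0.438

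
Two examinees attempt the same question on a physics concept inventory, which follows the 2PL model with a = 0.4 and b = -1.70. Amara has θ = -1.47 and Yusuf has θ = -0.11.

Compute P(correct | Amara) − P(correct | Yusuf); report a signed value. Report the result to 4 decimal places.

-0.1309

P(θ) = 1 / (1 + exp(−a(θ − b)))
P(Amara) = 0.5230  [exponent 0.0920]
P(Yusuf) = 0.6538  [exponent 0.6360]
Difference = 0.5230 − 0.6538 = -0.1309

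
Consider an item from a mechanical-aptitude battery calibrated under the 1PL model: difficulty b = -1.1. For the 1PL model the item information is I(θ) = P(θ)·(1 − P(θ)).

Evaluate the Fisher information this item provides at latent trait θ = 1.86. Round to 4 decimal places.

0.0468

P = 1/(1+e^{-2.9600}) = 0.9507
P(1−P) = 0.9507 × 0.0493 = 0.0468
I = P(1−P) = 0.04684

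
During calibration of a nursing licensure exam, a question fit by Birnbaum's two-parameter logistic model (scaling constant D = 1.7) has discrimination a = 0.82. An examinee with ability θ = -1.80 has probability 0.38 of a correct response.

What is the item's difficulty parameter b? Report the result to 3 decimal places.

P(θ) = 1 / (1 + exp(−D·a(θ − b)))
logit(0.38) = ln(0.38/0.62) = -0.4895
b = θ − logit/(1.7·a) = -1.80 − (-0.4895)/1.3940 = -1.4488

-1.449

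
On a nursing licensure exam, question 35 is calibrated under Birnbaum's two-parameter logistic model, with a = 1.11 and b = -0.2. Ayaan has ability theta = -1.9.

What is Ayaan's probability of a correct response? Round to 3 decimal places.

0.132

P(theta) = 1 / (1 + exp(−a(theta − b)))
Exponent: 1.11 × (-1.9 − (-0.2)) = -1.8870
1/(1 + e^{1.8870}) = 0.1316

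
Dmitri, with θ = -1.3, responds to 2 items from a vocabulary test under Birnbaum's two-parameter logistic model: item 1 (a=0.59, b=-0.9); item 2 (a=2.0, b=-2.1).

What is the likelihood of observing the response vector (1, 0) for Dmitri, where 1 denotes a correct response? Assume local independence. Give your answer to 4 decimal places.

P(θ) = 1 / (1 + exp(−a(θ − b)))
P_1 = 1/(1+e^{0.2360}) = 0.4413
P_2 = 1/(1+e^{-1.6000}) = 0.8320
L = P_1 × (1−P_2) = 0.4413 × 0.1680 = 0.07413

0.0741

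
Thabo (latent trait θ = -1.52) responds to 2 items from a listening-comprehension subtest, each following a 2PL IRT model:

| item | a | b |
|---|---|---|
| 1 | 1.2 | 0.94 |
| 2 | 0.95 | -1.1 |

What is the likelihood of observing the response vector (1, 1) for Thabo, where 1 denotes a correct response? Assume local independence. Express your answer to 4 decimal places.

P(θ) = 1 / (1 + exp(−a(θ − b)))
P_1 = 1/(1+e^{2.9520}) = 0.0496
P_2 = 1/(1+e^{0.3990}) = 0.4016
L = P_1 × P_2 = 0.0496 × 0.4016 = 0.01993

0.0199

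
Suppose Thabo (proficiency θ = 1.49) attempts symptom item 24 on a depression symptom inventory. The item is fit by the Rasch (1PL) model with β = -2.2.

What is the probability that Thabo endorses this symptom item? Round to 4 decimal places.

P(θ) = 1 / (1 + exp(−(θ − β)))
Exponent: (1.49 − (-2.2)) = 3.6900
1/(1 + e^{-3.6900}) = 0.9756
P = 0.9756

0.9756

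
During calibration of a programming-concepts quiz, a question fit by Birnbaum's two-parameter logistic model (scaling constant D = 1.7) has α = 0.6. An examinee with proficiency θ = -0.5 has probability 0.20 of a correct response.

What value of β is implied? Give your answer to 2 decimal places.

P(θ) = 1 / (1 + exp(−D·α(θ − β)))
logit(0.20) = ln(0.20/0.80) = -1.3863
β = θ − logit/(1.7·α) = -0.5 − (-1.3863)/1.0200 = 0.8591

0.86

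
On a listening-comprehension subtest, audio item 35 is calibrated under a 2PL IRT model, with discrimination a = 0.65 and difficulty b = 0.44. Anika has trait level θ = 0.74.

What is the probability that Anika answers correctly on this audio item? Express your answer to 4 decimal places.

0.5486

P(θ) = 1 / (1 + exp(−a(θ − b)))
Exponent: 0.65 × (0.74 − 0.44) = 0.1950
1/(1 + e^{-0.1950}) = 0.5486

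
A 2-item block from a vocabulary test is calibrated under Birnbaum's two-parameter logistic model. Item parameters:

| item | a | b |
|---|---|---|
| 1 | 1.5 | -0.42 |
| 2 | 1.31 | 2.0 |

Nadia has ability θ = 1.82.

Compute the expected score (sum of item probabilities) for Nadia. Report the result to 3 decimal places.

P(θ) = 1 / (1 + exp(−a(θ − b)))
P_1 = 1/(1+e^{-3.3600}) = 0.9664
P_2 = 1/(1+e^{0.2358}) = 0.4413
E[score] = 0.9664 + 0.4413 = 1.4078

1.408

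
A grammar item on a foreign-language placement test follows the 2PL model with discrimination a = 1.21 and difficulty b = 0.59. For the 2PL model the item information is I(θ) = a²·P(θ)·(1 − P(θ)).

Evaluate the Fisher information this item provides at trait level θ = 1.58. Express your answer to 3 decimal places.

P = 1/(1+e^{-1.1979}) = 0.7682
P(1−P) = 0.7682 × 0.2318 = 0.1781
I = a² × P(1−P) = 1.21² × 0.1781 = 0.26075

0.261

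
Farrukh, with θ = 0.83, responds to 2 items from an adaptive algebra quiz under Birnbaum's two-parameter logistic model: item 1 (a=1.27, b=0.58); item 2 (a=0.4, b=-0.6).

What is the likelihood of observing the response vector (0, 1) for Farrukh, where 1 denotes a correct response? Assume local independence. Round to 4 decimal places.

0.2693

P(θ) = 1 / (1 + exp(−a(θ − b)))
P_1 = 1/(1+e^{-0.3175}) = 0.5787
P_2 = 1/(1+e^{-0.5720}) = 0.6392
L = (1−P_1) × P_2 = 0.4213 × 0.6392 = 0.26930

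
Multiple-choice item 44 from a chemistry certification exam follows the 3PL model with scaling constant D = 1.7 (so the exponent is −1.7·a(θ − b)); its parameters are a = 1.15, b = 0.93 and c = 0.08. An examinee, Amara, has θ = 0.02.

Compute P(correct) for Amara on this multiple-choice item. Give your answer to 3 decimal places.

P(θ) = c + (1 − c) · 1 / (1 + exp(−D·a(θ − b)))
Exponent: 1.7 × 1.15 × (0.02 − 0.93) = -1.7791
1/(1 + e^{1.7791}) = 0.1444
P = 0.08 + 0.92 × 0.1444 = 0.2129

0.213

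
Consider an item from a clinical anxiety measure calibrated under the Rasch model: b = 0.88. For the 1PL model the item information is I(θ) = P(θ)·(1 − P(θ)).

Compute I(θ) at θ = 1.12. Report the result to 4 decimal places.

P = 1/(1+e^{-0.2400}) = 0.5597
P(1−P) = 0.5597 × 0.4403 = 0.2464
I = P(1−P) = 0.24643

0.2464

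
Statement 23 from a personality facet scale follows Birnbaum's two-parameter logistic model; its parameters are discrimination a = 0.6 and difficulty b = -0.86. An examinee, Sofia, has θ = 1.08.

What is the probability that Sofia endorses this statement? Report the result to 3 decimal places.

P(θ) = 1 / (1 + exp(−a(θ − b)))
Exponent: 0.6 × (1.08 − (-0.86)) = 1.1640
1/(1 + e^{-1.1640}) = 0.7621

0.762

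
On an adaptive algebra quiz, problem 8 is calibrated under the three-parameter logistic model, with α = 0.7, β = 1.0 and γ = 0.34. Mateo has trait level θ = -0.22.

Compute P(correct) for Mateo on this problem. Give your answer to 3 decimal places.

P(θ) = γ + (1 − γ) · 1 / (1 + exp(−α(θ − β)))
Exponent: 0.7 × (-0.22 − 1.0) = -0.8540
1/(1 + e^{0.8540}) = 0.2986
P = 0.34 + 0.66 × 0.2986 = 0.5371

0.537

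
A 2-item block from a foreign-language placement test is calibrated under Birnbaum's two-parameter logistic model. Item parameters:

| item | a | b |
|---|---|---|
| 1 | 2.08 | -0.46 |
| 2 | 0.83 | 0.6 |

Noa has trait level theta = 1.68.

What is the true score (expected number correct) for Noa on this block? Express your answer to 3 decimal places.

P(theta) = 1 / (1 + exp(−a(theta − b)))
P_1 = 1/(1+e^{-4.4512}) = 0.9885
P_2 = 1/(1+e^{-0.8964}) = 0.7102
E[score] = 0.9885 + 0.7102 = 1.6987

1.699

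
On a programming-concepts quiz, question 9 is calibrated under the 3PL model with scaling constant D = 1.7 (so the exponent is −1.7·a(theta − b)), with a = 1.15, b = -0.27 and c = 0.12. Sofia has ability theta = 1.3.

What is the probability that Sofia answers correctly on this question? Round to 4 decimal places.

0.9609

P(theta) = c + (1 − c) · 1 / (1 + exp(−D·a(theta − b)))
Exponent: 1.7 × 1.15 × (1.3 − (-0.27)) = 3.0694
1/(1 + e^{-3.0694}) = 0.9556
P = 0.12 + 0.88 × 0.9556 = 0.9609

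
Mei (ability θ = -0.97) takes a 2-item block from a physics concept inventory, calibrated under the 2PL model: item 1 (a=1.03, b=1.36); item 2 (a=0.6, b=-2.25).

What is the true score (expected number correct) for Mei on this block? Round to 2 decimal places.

0.77

P(θ) = 1 / (1 + exp(−a(θ − b)))
P_1 = 1/(1+e^{2.3999}) = 0.0832
P_2 = 1/(1+e^{-0.7680}) = 0.6831
E[score] = 0.0832 + 0.6831 = 0.7663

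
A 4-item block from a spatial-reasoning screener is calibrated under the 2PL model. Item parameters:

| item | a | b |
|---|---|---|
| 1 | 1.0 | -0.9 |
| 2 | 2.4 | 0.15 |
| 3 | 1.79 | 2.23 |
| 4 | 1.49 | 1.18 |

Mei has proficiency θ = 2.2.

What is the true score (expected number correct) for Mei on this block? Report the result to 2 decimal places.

P(θ) = 1 / (1 + exp(−a(θ − b)))
P_1 = 1/(1+e^{-3.1000}) = 0.9569
P_2 = 1/(1+e^{-4.9200}) = 0.9928
P_3 = 1/(1+e^{0.0537}) = 0.4866
P_4 = 1/(1+e^{-1.5198}) = 0.8205
E[score] = 0.9569 + 0.9928 + 0.4866 + 0.8205 = 3.2567

3.26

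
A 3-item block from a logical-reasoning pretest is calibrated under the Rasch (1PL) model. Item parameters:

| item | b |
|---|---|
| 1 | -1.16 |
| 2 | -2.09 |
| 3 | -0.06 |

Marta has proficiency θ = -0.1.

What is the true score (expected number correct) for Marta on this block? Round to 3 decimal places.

2.112

P(θ) = 1 / (1 + exp(−(θ − b)))
P_1 = 1/(1+e^{-1.0600}) = 0.7427
P_2 = 1/(1+e^{-1.9900}) = 0.8797
P_3 = 1/(1+e^{0.0400}) = 0.4900
E[score] = 0.7427 + 0.8797 + 0.4900 = 2.1124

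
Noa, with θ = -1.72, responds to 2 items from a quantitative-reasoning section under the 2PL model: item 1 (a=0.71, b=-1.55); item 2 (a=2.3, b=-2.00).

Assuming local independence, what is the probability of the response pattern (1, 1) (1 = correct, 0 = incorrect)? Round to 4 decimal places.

0.3081

P(θ) = 1 / (1 + exp(−a(θ − b)))
P_1 = 1/(1+e^{0.1207}) = 0.4699
P_2 = 1/(1+e^{-0.6440}) = 0.6557
L = P_1 × P_2 = 0.4699 × 0.6557 = 0.30807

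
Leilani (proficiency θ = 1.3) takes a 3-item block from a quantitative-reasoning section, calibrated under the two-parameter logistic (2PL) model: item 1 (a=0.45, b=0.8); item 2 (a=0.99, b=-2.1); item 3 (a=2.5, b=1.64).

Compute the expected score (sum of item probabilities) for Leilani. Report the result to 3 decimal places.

P(θ) = 1 / (1 + exp(−a(θ − b)))
P_1 = 1/(1+e^{-0.2250}) = 0.5560
P_2 = 1/(1+e^{-3.3660}) = 0.9666
P_3 = 1/(1+e^{0.8500}) = 0.2994
E[score] = 0.5560 + 0.9666 + 0.2994 = 1.8221

1.822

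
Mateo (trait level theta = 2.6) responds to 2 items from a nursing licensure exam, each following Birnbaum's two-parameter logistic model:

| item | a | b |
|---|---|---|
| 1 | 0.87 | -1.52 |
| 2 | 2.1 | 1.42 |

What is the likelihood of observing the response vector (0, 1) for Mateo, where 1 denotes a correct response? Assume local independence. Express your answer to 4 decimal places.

P(theta) = 1 / (1 + exp(−a(theta − b)))
P_1 = 1/(1+e^{-3.5844}) = 0.9730
P_2 = 1/(1+e^{-2.4780}) = 0.9226
L = (1−P_1) × P_2 = 0.0270 × 0.9226 = 0.02491

0.0249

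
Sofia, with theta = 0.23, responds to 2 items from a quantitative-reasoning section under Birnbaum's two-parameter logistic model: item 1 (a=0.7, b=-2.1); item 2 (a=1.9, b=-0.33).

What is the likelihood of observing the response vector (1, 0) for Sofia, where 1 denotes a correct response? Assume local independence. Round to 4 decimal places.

0.2146

P(theta) = 1 / (1 + exp(−a(theta − b)))
P_1 = 1/(1+e^{-1.6310}) = 0.8363
P_2 = 1/(1+e^{-1.0640}) = 0.7435
L = P_1 × (1−P_2) = 0.8363 × 0.2565 = 0.21455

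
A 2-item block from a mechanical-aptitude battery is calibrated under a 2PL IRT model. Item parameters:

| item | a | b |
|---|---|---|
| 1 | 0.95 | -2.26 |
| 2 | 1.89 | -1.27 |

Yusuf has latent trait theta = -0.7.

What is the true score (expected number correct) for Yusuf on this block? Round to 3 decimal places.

1.561

P(theta) = 1 / (1 + exp(−a(theta − b)))
P_1 = 1/(1+e^{-1.4820}) = 0.8149
P_2 = 1/(1+e^{-1.0773}) = 0.7460
E[score] = 0.8149 + 0.7460 = 1.5609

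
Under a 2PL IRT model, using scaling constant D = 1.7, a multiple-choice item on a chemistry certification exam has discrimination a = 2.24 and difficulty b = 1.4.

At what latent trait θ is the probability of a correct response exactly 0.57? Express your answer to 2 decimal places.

1.47

P(θ) = 1 / (1 + exp(−D·a(θ − b)))
logit = ln(0.5700/0.4300) = 0.2819
θ = b + logit/(1.7·a) = 1.4 + 0.2819/3.8080 = 1.4740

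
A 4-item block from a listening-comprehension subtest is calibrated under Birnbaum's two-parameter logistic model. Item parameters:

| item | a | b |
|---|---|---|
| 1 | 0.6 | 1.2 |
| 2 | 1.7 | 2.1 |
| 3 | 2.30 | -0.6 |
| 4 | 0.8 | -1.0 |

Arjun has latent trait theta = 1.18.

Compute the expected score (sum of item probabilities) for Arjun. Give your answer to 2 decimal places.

P(theta) = 1 / (1 + exp(−a(theta − b)))
P_1 = 1/(1+e^{0.0120}) = 0.4970
P_2 = 1/(1+e^{1.5640}) = 0.1731
P_3 = 1/(1+e^{-4.0940}) = 0.9836
P_4 = 1/(1+e^{-1.7440}) = 0.8512
E[score] = 0.4970 + 0.1731 + 0.9836 + 0.8512 = 2.5049

2.50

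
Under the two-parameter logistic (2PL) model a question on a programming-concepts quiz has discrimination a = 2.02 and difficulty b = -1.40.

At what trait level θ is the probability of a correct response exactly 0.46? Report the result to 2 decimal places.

P(θ) = 1 / (1 + exp(−a(θ − b)))
logit = ln(0.4600/0.5400) = -0.1603
θ = b + logit/(a) = -1.40 + (-0.1603)/2.0200 = -1.4794

-1.48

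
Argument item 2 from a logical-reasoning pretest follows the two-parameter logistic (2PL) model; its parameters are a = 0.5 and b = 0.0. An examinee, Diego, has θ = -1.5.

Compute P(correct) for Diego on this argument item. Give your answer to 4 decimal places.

0.3208

P(θ) = 1 / (1 + exp(−a(θ − b)))
Exponent: 0.5 × (-1.5 − 0.0) = -0.7500
1/(1 + e^{0.7500}) = 0.3208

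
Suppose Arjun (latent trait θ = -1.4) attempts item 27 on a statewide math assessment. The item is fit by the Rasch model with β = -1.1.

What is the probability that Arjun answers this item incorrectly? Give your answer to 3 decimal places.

0.574

P(θ) = 1 / (1 + exp(−(θ − β)))
Exponent: (-1.4 − (-1.1)) = -0.3000
1/(1 + e^{0.3000}) = 0.4256
P = 0.4256
P(incorrect) = 1 − 0.4256 = 0.5744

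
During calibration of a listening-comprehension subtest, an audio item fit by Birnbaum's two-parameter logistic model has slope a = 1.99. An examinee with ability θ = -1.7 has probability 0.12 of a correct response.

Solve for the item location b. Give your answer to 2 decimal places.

-0.70

P(θ) = 1 / (1 + exp(−a(θ − b)))
logit(0.12) = ln(0.12/0.88) = -1.9924
b = θ − logit/(a) = -1.7 − (-1.9924)/1.9900 = -0.6988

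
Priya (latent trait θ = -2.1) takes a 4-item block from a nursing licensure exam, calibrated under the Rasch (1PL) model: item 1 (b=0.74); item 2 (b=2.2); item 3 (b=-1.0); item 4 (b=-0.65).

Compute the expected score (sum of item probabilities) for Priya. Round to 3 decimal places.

0.508

P(θ) = 1 / (1 + exp(−(θ − b)))
P_1 = 1/(1+e^{2.8400}) = 0.0552
P_2 = 1/(1+e^{4.3000}) = 0.0134
P_3 = 1/(1+e^{1.1000}) = 0.2497
P_4 = 1/(1+e^{1.4500}) = 0.1900
E[score] = 0.0552 + 0.0134 + 0.2497 + 0.1900 = 0.5083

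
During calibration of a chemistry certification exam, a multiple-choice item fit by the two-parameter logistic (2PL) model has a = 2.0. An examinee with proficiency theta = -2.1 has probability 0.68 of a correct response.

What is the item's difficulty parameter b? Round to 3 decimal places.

-2.477

P(theta) = 1 / (1 + exp(−a(theta − b)))
logit(0.68) = ln(0.68/0.32) = 0.7538
b = theta − logit/(a) = -2.1 − 0.7538/2.0000 = -2.4769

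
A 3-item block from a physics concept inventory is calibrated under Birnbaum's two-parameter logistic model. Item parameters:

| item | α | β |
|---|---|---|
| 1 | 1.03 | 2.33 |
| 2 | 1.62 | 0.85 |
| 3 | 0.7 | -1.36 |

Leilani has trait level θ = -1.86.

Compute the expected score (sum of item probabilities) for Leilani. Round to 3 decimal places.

0.439

P(θ) = 1 / (1 + exp(−α(θ − β)))
P_1 = 1/(1+e^{4.3157}) = 0.0132
P_2 = 1/(1+e^{4.3902}) = 0.0122
P_3 = 1/(1+e^{0.3500}) = 0.4134
E[score] = 0.0132 + 0.0122 + 0.4134 = 0.4388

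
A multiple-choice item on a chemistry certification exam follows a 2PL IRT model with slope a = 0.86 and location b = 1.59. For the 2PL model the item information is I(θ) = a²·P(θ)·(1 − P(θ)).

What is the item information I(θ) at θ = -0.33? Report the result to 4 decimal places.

0.0999

P = 1/(1+e^{1.6512}) = 0.1609
P(1−P) = 0.1609 × 0.8391 = 0.1350
I = a² × P(1−P) = 0.86² × 0.1350 = 0.09988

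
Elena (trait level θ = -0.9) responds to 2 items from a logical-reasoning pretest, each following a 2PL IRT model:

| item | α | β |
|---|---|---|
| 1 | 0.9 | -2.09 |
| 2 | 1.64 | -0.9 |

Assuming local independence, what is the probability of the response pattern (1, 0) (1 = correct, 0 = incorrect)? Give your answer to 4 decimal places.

0.3724

P(θ) = 1 / (1 + exp(−α(θ − β)))
P_1 = 1/(1+e^{-1.0710}) = 0.7448
P_2 = 1/(1+e^{0.0000}) = 0.5000
L = P_1 × (1−P_2) = 0.7448 × 0.5000 = 0.37239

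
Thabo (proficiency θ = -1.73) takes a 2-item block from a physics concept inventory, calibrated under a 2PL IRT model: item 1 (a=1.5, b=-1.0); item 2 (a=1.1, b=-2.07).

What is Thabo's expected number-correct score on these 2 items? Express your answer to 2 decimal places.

P(θ) = 1 / (1 + exp(−a(θ − b)))
P_1 = 1/(1+e^{1.0950}) = 0.2507
P_2 = 1/(1+e^{-0.3740}) = 0.5924
E[score] = 0.2507 + 0.5924 = 0.8431

0.84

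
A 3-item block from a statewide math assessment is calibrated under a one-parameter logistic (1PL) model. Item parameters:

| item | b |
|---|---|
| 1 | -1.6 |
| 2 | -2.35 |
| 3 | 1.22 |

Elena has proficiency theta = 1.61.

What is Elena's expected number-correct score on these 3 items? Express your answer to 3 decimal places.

P(theta) = 1 / (1 + exp(−(theta − b)))
P_1 = 1/(1+e^{-3.2100}) = 0.9612
P_2 = 1/(1+e^{-3.9600}) = 0.9813
P_3 = 1/(1+e^{-0.3900}) = 0.5963
E[score] = 0.9612 + 0.9813 + 0.5963 = 2.5388

2.539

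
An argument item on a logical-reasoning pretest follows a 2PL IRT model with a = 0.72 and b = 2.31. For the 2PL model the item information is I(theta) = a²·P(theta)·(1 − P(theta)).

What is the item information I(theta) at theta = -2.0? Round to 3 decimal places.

P = 1/(1+e^{3.1032}) = 0.0430
P(1−P) = 0.0430 × 0.9570 = 0.0411
I = a² × P(1−P) = 0.72² × 0.0411 = 0.02132

0.021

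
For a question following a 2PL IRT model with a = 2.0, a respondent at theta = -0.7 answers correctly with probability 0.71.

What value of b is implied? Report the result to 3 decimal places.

P(theta) = 1 / (1 + exp(−a(theta − b)))
logit(0.71) = ln(0.71/0.29) = 0.8954
b = theta − logit/(a) = -0.7 − 0.8954/2.0000 = -1.1477

-1.148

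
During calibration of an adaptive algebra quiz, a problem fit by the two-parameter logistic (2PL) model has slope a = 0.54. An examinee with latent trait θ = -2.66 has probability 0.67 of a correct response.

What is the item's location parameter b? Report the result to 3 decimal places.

-3.971

P(θ) = 1 / (1 + exp(−a(θ − b)))
logit(0.67) = ln(0.67/0.33) = 0.7082
b = θ − logit/(a) = -2.66 − 0.7082/0.5400 = -3.9715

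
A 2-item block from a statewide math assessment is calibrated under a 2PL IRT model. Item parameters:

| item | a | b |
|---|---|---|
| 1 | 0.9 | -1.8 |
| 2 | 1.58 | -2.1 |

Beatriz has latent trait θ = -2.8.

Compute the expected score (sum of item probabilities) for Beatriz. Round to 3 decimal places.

0.538

P(θ) = 1 / (1 + exp(−a(θ − b)))
P_1 = 1/(1+e^{0.9000}) = 0.2891
P_2 = 1/(1+e^{1.1060}) = 0.2486
E[score] = 0.2891 + 0.2486 = 0.5377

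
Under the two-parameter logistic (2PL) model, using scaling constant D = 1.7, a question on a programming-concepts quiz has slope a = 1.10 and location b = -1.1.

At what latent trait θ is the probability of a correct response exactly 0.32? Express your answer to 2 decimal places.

-1.50

P(θ) = 1 / (1 + exp(−D·a(θ − b)))
logit = ln(0.3200/0.6800) = -0.7538
θ = b + logit/(1.7·a) = -1.1 + (-0.7538)/1.8700 = -1.5031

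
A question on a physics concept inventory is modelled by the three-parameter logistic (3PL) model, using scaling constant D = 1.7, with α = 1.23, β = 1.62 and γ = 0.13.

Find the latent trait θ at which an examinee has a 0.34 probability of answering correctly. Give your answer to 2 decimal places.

1.07

P(θ) = γ + (1 − γ) · 1 / (1 + exp(−D·α(θ − β)))
Remove guessing floor: (0.34 − 0.13)/(1 − 0.13) = 0.2414
logit = ln(0.2414/0.7586) = -1.1451
θ = β + logit/(1.7·α) = 1.62 + (-1.1451)/2.0910 = 1.0724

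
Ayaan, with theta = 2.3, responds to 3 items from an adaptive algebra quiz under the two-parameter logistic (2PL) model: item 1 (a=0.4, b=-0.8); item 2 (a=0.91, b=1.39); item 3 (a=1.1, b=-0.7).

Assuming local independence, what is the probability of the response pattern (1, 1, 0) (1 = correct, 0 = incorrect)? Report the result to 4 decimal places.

P(theta) = 1 / (1 + exp(−a(theta − b)))
P_1 = 1/(1+e^{-1.2400}) = 0.7756
P_2 = 1/(1+e^{-0.8281}) = 0.6960
P_3 = 1/(1+e^{-3.3000}) = 0.9644
L = P_1 × P_2 × (1−P_3) = 0.7756 × 0.6960 × 0.0356 = 0.01920

0.0192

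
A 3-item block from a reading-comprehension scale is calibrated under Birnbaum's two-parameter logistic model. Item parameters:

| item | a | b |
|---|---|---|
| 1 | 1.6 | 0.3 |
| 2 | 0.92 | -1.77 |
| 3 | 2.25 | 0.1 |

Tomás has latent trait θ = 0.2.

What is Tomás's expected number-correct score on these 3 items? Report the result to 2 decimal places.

P(θ) = 1 / (1 + exp(−a(θ − b)))
P_1 = 1/(1+e^{0.1600}) = 0.4601
P_2 = 1/(1+e^{-1.8124}) = 0.8597
P_3 = 1/(1+e^{-0.2250}) = 0.5560
E[score] = 0.4601 + 0.8597 + 0.5560 = 1.8758

1.88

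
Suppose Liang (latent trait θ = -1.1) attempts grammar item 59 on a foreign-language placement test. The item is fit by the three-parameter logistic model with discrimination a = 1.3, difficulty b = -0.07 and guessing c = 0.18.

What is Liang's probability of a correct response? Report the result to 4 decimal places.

P(θ) = c + (1 − c) · 1 / (1 + exp(−a(θ − b)))
Exponent: 1.3 × (-1.1 − (-0.07)) = -1.3390
1/(1 + e^{1.3390}) = 0.2077
P = 0.18 + 0.82 × 0.2077 = 0.3503

0.3503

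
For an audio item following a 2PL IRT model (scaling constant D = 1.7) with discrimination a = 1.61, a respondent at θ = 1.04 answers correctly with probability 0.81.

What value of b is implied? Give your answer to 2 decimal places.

0.51

P(θ) = 1 / (1 + exp(−D·a(θ − b)))
logit(0.81) = ln(0.81/0.19) = 1.4500
b = θ − logit/(1.7·a) = 1.04 − 1.4500/2.7370 = 0.5102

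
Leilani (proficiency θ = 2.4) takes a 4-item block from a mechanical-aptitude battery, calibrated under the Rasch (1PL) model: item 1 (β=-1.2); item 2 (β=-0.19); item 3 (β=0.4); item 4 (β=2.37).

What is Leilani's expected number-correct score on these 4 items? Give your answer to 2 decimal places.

P(θ) = 1 / (1 + exp(−(θ − β)))
P_1 = 1/(1+e^{-3.6000}) = 0.9734
P_2 = 1/(1+e^{-2.5900}) = 0.9302
P_3 = 1/(1+e^{-2.0000}) = 0.8808
P_4 = 1/(1+e^{-0.0300}) = 0.5075
E[score] = 0.9734 + 0.9302 + 0.8808 + 0.5075 = 3.2919

3.29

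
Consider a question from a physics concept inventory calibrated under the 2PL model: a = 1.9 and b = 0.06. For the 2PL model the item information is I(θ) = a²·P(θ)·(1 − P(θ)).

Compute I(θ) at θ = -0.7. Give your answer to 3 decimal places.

P = 1/(1+e^{1.4440}) = 0.1909
P(1−P) = 0.1909 × 0.8091 = 0.1545
I = a² × P(1−P) = 1.9² × 0.1545 = 0.55765

0.558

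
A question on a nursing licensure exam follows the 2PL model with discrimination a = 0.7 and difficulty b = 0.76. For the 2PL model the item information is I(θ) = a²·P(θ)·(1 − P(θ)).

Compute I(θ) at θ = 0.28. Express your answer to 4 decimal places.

0.1191

P = 1/(1+e^{0.3360}) = 0.4168
P(1−P) = 0.4168 × 0.5832 = 0.2431
I = a² × P(1−P) = 0.7² × 0.2431 = 0.11911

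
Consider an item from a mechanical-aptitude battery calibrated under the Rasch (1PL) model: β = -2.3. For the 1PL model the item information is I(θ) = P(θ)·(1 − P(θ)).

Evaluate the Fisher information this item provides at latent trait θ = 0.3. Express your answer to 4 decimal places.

P = 1/(1+e^{-2.6000}) = 0.9309
P(1−P) = 0.9309 × 0.0691 = 0.0644
I = P(1−P) = 0.06436

0.0644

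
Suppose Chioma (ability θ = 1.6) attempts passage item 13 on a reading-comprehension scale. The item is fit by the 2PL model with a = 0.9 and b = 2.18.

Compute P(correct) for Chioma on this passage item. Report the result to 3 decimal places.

P(θ) = 1 / (1 + exp(−a(θ − b)))
Exponent: 0.9 × (1.6 − 2.18) = -0.5220
1/(1 + e^{0.5220}) = 0.3724

0.372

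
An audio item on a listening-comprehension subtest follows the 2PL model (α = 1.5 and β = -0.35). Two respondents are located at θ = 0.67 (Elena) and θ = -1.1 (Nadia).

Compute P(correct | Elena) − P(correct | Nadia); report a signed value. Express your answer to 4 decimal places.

P(θ) = 1 / (1 + exp(−α(θ − β)))
P(Elena) = 0.8220  [exponent 1.5300]
P(Nadia) = 0.2451  [exponent -1.1250]
Difference = 0.8220 − 0.2451 = 0.5769

0.5769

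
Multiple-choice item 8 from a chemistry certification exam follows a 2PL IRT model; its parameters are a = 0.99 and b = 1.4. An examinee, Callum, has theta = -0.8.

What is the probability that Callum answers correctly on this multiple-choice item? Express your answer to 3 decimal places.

P(theta) = 1 / (1 + exp(−a(theta − b)))
Exponent: 0.99 × (-0.8 − 1.4) = -2.1780
1/(1 + e^{2.1780}) = 0.1017

0.102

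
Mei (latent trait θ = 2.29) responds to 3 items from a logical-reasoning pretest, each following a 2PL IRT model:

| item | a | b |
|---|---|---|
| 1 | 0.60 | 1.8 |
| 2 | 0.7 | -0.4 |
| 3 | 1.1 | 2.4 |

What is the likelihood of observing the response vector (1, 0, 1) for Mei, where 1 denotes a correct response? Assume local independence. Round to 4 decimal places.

0.0355

P(θ) = 1 / (1 + exp(−a(θ − b)))
P_1 = 1/(1+e^{-0.2940}) = 0.5730
P_2 = 1/(1+e^{-1.8830}) = 0.8680
P_3 = 1/(1+e^{0.1210}) = 0.4698
L = P_1 × (1−P_2) × P_3 = 0.5730 × 0.1320 × 0.4698 = 0.03554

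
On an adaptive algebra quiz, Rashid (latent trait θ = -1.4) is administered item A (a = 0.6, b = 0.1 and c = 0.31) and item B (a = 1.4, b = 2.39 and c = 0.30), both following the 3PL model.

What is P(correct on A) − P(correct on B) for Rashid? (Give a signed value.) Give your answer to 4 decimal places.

P(θ) = c + (1 − c) · 1 / (1 + exp(−a(θ − b)))
P_A = 0.5094
P_B = 0.3035
P_A − P_B = 0.2060

0.2060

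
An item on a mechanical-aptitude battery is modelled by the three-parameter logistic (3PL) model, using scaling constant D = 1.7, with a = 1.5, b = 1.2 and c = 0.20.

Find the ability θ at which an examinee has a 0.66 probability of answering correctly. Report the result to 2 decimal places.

1.32

P(θ) = c + (1 − c) · 1 / (1 + exp(−D·a(θ − b)))
Remove guessing floor: (0.66 − 0.20)/(1 − 0.20) = 0.5750
logit = ln(0.5750/0.4250) = 0.3023
θ = b + logit/(1.7·a) = 1.2 + 0.3023/2.5500 = 1.3185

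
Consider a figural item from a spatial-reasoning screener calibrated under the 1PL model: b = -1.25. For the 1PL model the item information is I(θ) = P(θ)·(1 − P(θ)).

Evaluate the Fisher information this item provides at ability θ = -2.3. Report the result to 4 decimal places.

P = 1/(1+e^{1.0500}) = 0.2592
P(1−P) = 0.2592 × 0.7408 = 0.1920
I = P(1−P) = 0.19203

0.1920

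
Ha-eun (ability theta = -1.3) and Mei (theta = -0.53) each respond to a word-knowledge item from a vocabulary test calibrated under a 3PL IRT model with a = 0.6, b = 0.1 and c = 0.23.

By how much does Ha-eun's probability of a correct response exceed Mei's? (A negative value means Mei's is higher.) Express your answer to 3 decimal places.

P(theta) = c + (1 − c) · 1 / (1 + exp(−a(theta − b)))
P(Ha-eun) = 0.4622  [exponent -0.8400]
P(Mei) = 0.5431  [exponent -0.3780]
Difference = 0.4622 − 0.5431 = -0.0809

-0.081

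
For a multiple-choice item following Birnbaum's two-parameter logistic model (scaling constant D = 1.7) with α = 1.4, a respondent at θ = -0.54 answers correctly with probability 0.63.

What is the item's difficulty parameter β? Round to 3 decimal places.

P(θ) = 1 / (1 + exp(−D·α(θ − β)))
logit(0.63) = ln(0.63/0.37) = 0.5322
β = θ − logit/(1.7·α) = -0.54 − 0.5322/2.3800 = -0.7636

-0.764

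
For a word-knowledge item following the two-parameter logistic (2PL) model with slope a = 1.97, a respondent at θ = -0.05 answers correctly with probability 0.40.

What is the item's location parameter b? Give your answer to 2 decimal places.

0.16

P(θ) = 1 / (1 + exp(−a(θ − b)))
logit(0.40) = ln(0.40/0.60) = -0.4055
b = θ − logit/(a) = -0.05 − (-0.4055)/1.9700 = 0.1558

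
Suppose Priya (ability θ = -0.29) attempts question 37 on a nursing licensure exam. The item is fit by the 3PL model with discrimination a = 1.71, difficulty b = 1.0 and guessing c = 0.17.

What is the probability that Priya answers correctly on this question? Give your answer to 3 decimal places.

0.252

P(θ) = c + (1 − c) · 1 / (1 + exp(−a(θ − b)))
Exponent: 1.71 × (-0.29 − 1.0) = -2.2059
1/(1 + e^{2.2059}) = 0.0992
P = 0.17 + 0.83 × 0.0992 = 0.2524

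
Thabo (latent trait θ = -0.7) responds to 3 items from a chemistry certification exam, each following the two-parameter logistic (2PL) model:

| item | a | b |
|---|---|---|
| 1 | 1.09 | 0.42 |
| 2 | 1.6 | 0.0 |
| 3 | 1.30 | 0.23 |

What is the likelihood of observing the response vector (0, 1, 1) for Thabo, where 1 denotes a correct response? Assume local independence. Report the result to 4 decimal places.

P(θ) = 1 / (1 + exp(−a(θ − b)))
P_1 = 1/(1+e^{1.2208}) = 0.2278
P_2 = 1/(1+e^{1.1200}) = 0.2460
P_3 = 1/(1+e^{1.2090}) = 0.2299
L = (1−P_1) × P_2 × P_3 = 0.7722 × 0.2460 × 0.2299 = 0.04367

0.0437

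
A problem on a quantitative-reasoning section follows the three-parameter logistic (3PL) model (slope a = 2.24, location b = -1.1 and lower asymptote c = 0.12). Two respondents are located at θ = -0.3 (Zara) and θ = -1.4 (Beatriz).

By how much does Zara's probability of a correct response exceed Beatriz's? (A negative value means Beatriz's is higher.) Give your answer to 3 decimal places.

0.457

P(θ) = c + (1 − c) · 1 / (1 + exp(−a(θ − b)))
P(Zara) = 0.8743  [exponent 1.7920]
P(Beatriz) = 0.4175  [exponent -0.6720]
Difference = 0.8743 − 0.4175 = 0.4568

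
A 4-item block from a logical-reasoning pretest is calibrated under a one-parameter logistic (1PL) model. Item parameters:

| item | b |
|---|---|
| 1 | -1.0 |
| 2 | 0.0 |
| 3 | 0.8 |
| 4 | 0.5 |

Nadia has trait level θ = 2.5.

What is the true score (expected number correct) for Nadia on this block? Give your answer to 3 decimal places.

3.621

P(θ) = 1 / (1 + exp(−(θ − b)))
P_1 = 1/(1+e^{-3.5000}) = 0.9707
P_2 = 1/(1+e^{-2.5000}) = 0.9241
P_3 = 1/(1+e^{-1.7000}) = 0.8455
P_4 = 1/(1+e^{-2.0000}) = 0.8808
E[score] = 0.9707 + 0.9241 + 0.8455 + 0.8808 = 3.6212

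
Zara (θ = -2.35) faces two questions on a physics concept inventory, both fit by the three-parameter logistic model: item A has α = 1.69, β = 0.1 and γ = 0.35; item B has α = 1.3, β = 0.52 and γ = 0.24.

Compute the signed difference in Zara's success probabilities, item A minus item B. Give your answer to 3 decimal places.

0.102

P(θ) = γ + (1 − γ) · 1 / (1 + exp(−α(θ − β)))
P_A = 0.3602
P_B = 0.2578
P_A − P_B = 0.1024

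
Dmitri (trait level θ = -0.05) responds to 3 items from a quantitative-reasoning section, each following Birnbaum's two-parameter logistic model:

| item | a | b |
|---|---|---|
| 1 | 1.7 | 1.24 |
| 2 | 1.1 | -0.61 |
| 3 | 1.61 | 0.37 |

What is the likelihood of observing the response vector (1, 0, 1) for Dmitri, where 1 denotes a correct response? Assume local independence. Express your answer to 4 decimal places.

P(θ) = 1 / (1 + exp(−a(θ − b)))
P_1 = 1/(1+e^{2.1930}) = 0.1004
P_2 = 1/(1+e^{-0.6160}) = 0.6493
P_3 = 1/(1+e^{0.6762}) = 0.3371
L = P_1 × (1−P_2) × P_3 = 0.1004 × 0.3507 × 0.3371 = 0.01187

0.0119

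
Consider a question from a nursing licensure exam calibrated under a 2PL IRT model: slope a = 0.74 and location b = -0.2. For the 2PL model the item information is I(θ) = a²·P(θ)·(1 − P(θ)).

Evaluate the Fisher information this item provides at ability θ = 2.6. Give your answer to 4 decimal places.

0.0544

P = 1/(1+e^{-2.0720}) = 0.8882
P(1−P) = 0.8882 × 0.1118 = 0.0993
I = a² × P(1−P) = 0.74² × 0.0993 = 0.05440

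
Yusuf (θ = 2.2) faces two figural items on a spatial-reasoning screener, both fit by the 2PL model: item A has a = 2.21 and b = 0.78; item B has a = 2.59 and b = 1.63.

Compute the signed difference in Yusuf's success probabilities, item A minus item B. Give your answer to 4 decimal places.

P(θ) = 1 / (1 + exp(−a(θ − b)))
P_A = 0.9584
P_B = 0.8140
P_A − P_B = 0.1444

0.1444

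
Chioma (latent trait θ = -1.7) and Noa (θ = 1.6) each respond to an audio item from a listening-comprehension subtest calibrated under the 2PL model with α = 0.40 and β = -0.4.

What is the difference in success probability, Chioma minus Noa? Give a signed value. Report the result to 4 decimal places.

-0.3171

P(θ) = 1 / (1 + exp(−α(θ − β)))
P(Chioma) = 0.3729  [exponent -0.5200]
P(Noa) = 0.6900  [exponent 0.8000]
Difference = 0.3729 − 0.6900 = -0.3171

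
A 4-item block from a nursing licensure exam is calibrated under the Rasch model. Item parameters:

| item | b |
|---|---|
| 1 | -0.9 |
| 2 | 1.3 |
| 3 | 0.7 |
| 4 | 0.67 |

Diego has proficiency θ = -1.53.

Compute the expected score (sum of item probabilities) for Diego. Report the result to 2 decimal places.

P(θ) = 1 / (1 + exp(−(θ − b)))
P_1 = 1/(1+e^{0.6300}) = 0.3475
P_2 = 1/(1+e^{2.8300}) = 0.0557
P_3 = 1/(1+e^{2.2300}) = 0.0971
P_4 = 1/(1+e^{2.2000}) = 0.0998
E[score] = 0.3475 + 0.0557 + 0.0971 + 0.0998 = 0.6001

0.60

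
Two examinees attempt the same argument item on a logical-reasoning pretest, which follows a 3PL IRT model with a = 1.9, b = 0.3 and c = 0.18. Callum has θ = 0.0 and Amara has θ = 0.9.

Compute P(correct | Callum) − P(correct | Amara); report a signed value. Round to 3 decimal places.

P(θ) = c + (1 − c) · 1 / (1 + exp(−a(θ − b)))
P(Callum) = 0.4762  [exponent -0.5700]
P(Amara) = 0.8013  [exponent 1.1400]
Difference = 0.4762 − 0.8013 = -0.3251

-0.325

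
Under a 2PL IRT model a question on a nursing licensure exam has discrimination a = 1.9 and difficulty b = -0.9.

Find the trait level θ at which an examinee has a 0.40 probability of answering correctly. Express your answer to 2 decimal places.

-1.11

P(θ) = 1 / (1 + exp(−a(θ − b)))
logit = ln(0.4000/0.6000) = -0.4055
θ = b + logit/(a) = -0.9 + (-0.4055)/1.9000 = -1.1134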